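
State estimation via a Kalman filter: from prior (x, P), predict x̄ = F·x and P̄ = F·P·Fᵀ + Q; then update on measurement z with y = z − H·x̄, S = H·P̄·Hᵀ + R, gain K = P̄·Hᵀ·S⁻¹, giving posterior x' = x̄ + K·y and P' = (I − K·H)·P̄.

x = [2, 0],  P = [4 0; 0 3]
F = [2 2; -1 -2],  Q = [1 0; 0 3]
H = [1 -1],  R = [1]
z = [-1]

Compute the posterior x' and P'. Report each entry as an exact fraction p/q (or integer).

x̄ = F·x = [4, -2]
P̄ = F·P·Fᵀ + Q = [29 -20; -20 19]
y = z − H·x̄ = [-7]
S = H·P̄·Hᵀ + R = [89]
K = P̄·Hᵀ·S⁻¹ = [49/89; -39/89]
x' = x̄ + K·y = [13/89, 95/89]
P' = (I − K·H)·P̄ = [180/89 131/89; 131/89 170/89]

x' = [13/89, 95/89]
P' = [180/89 131/89; 131/89 170/89]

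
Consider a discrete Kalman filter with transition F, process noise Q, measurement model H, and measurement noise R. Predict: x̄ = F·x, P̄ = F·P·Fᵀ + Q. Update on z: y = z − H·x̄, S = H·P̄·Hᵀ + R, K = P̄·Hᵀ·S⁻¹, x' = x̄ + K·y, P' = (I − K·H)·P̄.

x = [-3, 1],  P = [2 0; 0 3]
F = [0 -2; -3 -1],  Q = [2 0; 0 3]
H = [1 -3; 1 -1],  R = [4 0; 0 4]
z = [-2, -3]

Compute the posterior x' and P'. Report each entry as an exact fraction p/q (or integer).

x̄ = F·x = [-2, 8]
P̄ = F·P·Fᵀ + Q = [14 6; 6 24]
y = z − H·x̄ = [24, 7]
S = H·P̄·Hᵀ + R = [198 62; 62 30]
K = P̄·Hᵀ·S⁻¹ = [-77/262 229/262; -54/131 33/131]
x' = x̄ + K·y = [-769/262, -17/131]
P' = (I − K·H)·P̄ = [764/131 306/131; 306/131 174/131]

x' = [-769/262, -17/131]
P' = [764/131 306/131; 306/131 174/131]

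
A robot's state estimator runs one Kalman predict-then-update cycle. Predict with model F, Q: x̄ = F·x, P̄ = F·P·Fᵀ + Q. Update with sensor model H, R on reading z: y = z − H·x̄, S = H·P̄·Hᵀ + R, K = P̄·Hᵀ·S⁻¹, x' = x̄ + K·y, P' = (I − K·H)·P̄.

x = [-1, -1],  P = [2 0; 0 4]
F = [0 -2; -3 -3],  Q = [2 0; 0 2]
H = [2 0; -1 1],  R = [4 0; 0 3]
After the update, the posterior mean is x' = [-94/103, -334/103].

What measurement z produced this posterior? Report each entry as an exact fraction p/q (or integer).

z = [-2, -3]

x̄ = F·x = [2, 6]
P̄ = F·P·Fᵀ + Q = [18 24; 24 56]
S = H·P̄·Hᵀ + R = [76 12; 12 29]
K = P̄·Hᵀ·S⁻¹ = [243/515 6/515; 252/515 464/515]
x' − x̄ = [-300/103, -952/103] = K·y
y = (KᵀK)⁻¹·Kᵀ·(x' − x̄) = [-6, -7]
z = y + H·x̄ = [-6, -7] + [4, 4] = [-2, -3]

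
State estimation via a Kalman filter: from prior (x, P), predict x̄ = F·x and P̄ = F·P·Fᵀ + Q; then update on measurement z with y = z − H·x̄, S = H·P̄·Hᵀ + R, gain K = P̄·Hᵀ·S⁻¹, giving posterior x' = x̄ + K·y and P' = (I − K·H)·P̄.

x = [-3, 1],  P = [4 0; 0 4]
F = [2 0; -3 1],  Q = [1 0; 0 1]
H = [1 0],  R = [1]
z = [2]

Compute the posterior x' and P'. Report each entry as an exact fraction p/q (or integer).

x̄ = F·x = [-6, 10]
P̄ = F·P·Fᵀ + Q = [17 -24; -24 41]
y = z − H·x̄ = [8]
S = H·P̄·Hᵀ + R = [18]
K = P̄·Hᵀ·S⁻¹ = [17/18; -4/3]
x' = x̄ + K·y = [14/9, -2/3]
P' = (I − K·H)·P̄ = [17/18 -4/3; -4/3 9]

x' = [14/9, -2/3]
P' = [17/18 -4/3; -4/3 9]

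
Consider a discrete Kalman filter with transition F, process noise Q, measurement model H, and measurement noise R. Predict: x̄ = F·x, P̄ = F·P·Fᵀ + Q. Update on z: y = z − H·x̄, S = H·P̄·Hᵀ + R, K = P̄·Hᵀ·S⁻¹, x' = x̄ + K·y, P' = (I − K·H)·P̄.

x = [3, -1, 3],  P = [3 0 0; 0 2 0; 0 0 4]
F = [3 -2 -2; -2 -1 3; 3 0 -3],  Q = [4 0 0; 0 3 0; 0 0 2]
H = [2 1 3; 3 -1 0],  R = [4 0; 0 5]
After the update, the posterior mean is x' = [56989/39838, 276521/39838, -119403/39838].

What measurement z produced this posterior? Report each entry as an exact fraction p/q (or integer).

x̄ = F·x = [5, 4, 0]
P̄ = F·P·Fᵀ + Q = [55 -38 51; -38 53 -54; 51 -54 65]
S = H·P̄·Hᵀ + R = [998 860; 860 781]
K = P̄·Hᵀ·S⁻¹ = [1145/39838 4547/19919; -865/39838 -3783/19919; 11763/39838 -1197/19919]
x' − x̄ = [-142201/39838, 117169/39838, -119403/39838] = K·y
y = (KᵀK)⁻¹·Kᵀ·(x' − x̄) = [-13, -14]
z = y + H·x̄ = [-13, -14] + [14, 11] = [1, -3]

z = [1, -3]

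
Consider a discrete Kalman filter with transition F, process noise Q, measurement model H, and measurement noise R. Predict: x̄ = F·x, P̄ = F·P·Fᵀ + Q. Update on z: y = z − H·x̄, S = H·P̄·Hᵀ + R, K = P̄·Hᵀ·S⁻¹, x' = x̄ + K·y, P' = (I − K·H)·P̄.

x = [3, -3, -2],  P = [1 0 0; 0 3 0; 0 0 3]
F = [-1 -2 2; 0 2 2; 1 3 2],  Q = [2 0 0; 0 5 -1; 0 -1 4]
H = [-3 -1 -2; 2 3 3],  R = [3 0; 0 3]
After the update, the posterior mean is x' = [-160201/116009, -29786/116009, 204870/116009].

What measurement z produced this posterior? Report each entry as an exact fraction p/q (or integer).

z = [1, 2]

x̄ = F·x = [-1, -10, -10]
P̄ = F·P·Fᵀ + Q = [27 0 -7; 0 29 29; -7 29 44]
S = H·P̄·Hᵀ + R = [483 -683; -683 1206]
K = P̄·Hᵀ·S⁻¹ = [-58263/116009 -29822/116009; 13920/116009 24621/116009; 24239/116009 33447/116009]
x' − x̄ = [-44192/116009, 1130304/116009, 1364960/116009] = K·y
y = (KᵀK)⁻¹·Kᵀ·(x' − x̄) = [-32, 64]
z = y + H·x̄ = [-32, 64] + [33, -62] = [1, 2]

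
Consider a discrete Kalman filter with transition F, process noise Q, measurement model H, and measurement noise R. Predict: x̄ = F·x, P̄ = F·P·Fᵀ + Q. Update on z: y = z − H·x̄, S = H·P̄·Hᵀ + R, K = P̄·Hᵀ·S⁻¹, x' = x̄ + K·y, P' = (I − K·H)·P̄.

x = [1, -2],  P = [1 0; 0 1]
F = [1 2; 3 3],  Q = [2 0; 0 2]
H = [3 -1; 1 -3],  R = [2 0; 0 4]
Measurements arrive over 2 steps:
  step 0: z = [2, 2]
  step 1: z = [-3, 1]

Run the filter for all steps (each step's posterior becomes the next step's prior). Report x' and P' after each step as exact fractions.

step 0: x' = [631/2083, -1213/2083], P' = [677/2083 567/2083; 567/2083 1201/2083]
step 1: x' = [-502345/412293, -723454/962017], P' = [18970/58899 37090/137431; 37090/137431 549442/962017]

step 0: x̄ = F·x = [-3, -3]
step 0: P̄ = F·P·Fᵀ + Q = [7 9; 9 20]
step 0: y = z − H·x̄ = [8, -4]
step 0: S = H·P̄·Hᵀ + R = [31 -9; -9 137]
step 0: K = P̄·Hᵀ·S⁻¹ = [732/2083 -256/2083; 250/2083 -759/2083]
step 0: x' = x̄ + K·y = [631/2083, -1213/2083]
step 0: P' = (I − K·H)·P̄ = [677/2083 567/2083; 567/2083 1201/2083]
step 1: x̄ = F·x = [-1795/2083, -1746/2083]
step 1: P̄ = F·P·Fᵀ + Q = [11915/2083 14340/2083; 14340/2083 31274/2083]
step 1: y = z − H·x̄ = [-2610/2083, -1360/2083]
step 1: S = H·P̄·Hᵀ + R = [56635/2083 -13833/2083; -13833/2083 215673/2083]
step 1: K = P̄·Hᵀ·S⁻¹ = [1650/4739 -50255/412293; 3956/33173 -347174/962017]
step 1: x' = x̄ + K·y = [-502345/412293, -723454/962017]
step 1: P' = (I − K·H)·P̄ = [18970/58899 37090/137431; 37090/137431 549442/962017]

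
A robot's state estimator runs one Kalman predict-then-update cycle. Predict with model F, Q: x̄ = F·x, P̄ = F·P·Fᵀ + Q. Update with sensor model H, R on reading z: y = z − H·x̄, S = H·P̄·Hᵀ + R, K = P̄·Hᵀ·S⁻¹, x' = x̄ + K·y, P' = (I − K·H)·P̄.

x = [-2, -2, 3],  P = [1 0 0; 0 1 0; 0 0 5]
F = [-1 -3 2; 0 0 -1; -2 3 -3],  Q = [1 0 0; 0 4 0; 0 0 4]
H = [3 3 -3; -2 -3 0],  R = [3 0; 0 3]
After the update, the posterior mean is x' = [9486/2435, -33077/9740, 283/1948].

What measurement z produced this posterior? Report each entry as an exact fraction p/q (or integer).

z = [1, 3]

x̄ = F·x = [14, -3, -11]
P̄ = F·P·Fᵀ + Q = [31 -10 -37; -10 9 15; -37 15 62]
S = H·P̄·Hᵀ + R = [1137 -204; -204 88]
K = P̄·Hᵀ·S⁻¹ = [366/2435 -37/2435; -471/4870 -5917/19480; -271/974 -1229/3896]
x' − x̄ = [-24604/2435, -3857/9740, 21711/1948] = K·y
y = (KᵀK)⁻¹·Kᵀ·(x' − x̄) = [-65, 22]
z = y + H·x̄ = [-65, 22] + [66, -19] = [1, 3]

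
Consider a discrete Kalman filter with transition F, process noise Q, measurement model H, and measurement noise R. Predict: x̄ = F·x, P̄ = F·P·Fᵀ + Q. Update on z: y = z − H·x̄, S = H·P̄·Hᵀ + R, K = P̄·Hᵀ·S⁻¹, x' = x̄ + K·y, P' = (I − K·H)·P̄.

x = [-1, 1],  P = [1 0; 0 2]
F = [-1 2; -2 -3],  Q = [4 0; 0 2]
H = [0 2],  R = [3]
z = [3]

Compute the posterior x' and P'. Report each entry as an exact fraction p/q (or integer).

x̄ = F·x = [3, -1]
P̄ = F·P·Fᵀ + Q = [13 -10; -10 24]
y = z − H·x̄ = [5]
S = H·P̄·Hᵀ + R = [99]
K = P̄·Hᵀ·S⁻¹ = [-20/99; 16/33]
x' = x̄ + K·y = [197/99, 47/33]
P' = (I − K·H)·P̄ = [887/99 -10/33; -10/33 8/11]

x' = [197/99, 47/33]
P' = [887/99 -10/33; -10/33 8/11]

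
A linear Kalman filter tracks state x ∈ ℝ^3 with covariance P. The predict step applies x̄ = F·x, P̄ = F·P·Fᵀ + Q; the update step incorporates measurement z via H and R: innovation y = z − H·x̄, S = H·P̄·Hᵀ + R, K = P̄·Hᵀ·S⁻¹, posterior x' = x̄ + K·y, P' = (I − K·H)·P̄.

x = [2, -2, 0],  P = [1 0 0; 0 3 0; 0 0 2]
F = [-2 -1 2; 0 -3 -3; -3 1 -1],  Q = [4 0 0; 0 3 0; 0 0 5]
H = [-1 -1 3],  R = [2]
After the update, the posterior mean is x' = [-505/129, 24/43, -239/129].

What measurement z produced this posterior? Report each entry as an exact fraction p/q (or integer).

x̄ = F·x = [-2, 6, -8]
P̄ = F·P·Fᵀ + Q = [19 -3 -1; -3 48 -3; -1 -3 19]
S = H·P̄·Hᵀ + R = [258]
K = P̄·Hᵀ·S⁻¹ = [-19/258; -9/43; 61/258]
x' − x̄ = [-247/129, -234/43, 793/129] = K·y
y = (KᵀK)⁻¹·Kᵀ·(x' − x̄) = [26]
z = y + H·x̄ = [26] + [-28] = [-2]

z = [-2]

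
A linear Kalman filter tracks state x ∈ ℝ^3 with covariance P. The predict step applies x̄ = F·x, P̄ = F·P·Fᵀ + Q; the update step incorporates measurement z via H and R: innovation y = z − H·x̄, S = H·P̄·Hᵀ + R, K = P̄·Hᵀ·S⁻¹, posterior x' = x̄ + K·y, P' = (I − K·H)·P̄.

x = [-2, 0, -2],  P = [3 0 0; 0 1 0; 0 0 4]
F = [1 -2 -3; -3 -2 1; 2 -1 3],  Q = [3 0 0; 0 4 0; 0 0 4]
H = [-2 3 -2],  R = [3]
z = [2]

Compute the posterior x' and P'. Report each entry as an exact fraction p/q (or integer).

x' = [2513/389, -193/389, -3208/389]
P' = [28219/778 607/778 -13589/389; 607/778 5061/778 3373/389; -13589/389 3373/389 18695/389]

x̄ = F·x = [4, 4, -10]
P̄ = F·P·Fᵀ + Q = [46 -17 -28; -17 39 -4; -28 -4 53]
y = z − H·x̄ = [-22]
S = H·P̄·Hᵀ + R = [778]
K = P̄·Hᵀ·S⁻¹ = [-87/778; 159/778; -31/389]
x' = x̄ + K·y = [2513/389, -193/389, -3208/389]
P' = (I − K·H)·P̄ = [28219/778 607/778 -13589/389; 607/778 5061/778 3373/389; -13589/389 3373/389 18695/389]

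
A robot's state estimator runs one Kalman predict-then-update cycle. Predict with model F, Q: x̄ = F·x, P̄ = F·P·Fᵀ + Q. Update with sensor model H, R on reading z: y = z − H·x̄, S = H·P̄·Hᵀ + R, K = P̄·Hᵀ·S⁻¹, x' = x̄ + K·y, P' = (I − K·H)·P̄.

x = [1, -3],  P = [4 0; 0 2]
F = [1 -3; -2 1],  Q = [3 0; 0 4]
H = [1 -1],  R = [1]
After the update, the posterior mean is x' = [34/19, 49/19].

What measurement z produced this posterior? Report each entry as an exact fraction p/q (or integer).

z = [-1]

x̄ = F·x = [10, -5]
P̄ = F·P·Fᵀ + Q = [25 -14; -14 22]
S = H·P̄·Hᵀ + R = [76]
K = P̄·Hᵀ·S⁻¹ = [39/76; -9/19]
x' − x̄ = [-156/19, 144/19] = K·y
y = (KᵀK)⁻¹·Kᵀ·(x' − x̄) = [-16]
z = y + H·x̄ = [-16] + [15] = [-1]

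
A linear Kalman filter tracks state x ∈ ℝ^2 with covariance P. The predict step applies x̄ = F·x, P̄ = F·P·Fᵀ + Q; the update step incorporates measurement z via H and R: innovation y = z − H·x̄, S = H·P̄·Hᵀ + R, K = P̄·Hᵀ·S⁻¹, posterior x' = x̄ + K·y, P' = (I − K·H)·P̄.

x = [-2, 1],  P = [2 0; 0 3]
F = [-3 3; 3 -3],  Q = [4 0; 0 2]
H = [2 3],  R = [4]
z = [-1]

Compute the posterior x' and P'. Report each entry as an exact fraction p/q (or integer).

x' = [451/83, -339/83]
P' = [2698/83 -1848/83; -1848/83 1300/83]

x̄ = F·x = [9, -9]
P̄ = F·P·Fᵀ + Q = [49 -45; -45 47]
y = z − H·x̄ = [8]
S = H·P̄·Hᵀ + R = [83]
K = P̄·Hᵀ·S⁻¹ = [-37/83; 51/83]
x' = x̄ + K·y = [451/83, -339/83]
P' = (I − K·H)·P̄ = [2698/83 -1848/83; -1848/83 1300/83]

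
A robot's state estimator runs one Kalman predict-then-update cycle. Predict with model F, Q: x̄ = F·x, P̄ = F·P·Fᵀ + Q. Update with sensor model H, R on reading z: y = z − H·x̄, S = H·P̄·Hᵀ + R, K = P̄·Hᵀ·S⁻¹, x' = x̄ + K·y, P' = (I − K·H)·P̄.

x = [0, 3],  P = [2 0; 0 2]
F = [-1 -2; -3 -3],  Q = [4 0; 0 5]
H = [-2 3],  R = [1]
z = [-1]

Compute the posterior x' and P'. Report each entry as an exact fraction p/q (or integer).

x' = [-64/15, -16/5]
P' = [1132/105 253/35; 253/35 347/70]

x̄ = F·x = [-6, -9]
P̄ = F·P·Fᵀ + Q = [14 18; 18 41]
y = z − H·x̄ = [14]
S = H·P̄·Hᵀ + R = [210]
K = P̄·Hᵀ·S⁻¹ = [13/105; 29/70]
x' = x̄ + K·y = [-64/15, -16/5]
P' = (I − K·H)·P̄ = [1132/105 253/35; 253/35 347/70]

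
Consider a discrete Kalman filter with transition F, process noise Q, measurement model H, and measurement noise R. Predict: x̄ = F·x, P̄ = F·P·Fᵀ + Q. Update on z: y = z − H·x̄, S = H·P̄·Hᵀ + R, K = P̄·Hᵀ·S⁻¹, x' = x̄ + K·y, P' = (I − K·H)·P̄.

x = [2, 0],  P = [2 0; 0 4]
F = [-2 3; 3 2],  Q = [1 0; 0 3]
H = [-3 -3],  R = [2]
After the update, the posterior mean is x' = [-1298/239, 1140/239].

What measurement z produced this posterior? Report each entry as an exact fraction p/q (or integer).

z = [2]

x̄ = F·x = [-4, 6]
P̄ = F·P·Fᵀ + Q = [45 12; 12 37]
S = H·P̄·Hᵀ + R = [956]
K = P̄·Hᵀ·S⁻¹ = [-171/956; -147/956]
x' − x̄ = [-342/239, -294/239] = K·y
y = (KᵀK)⁻¹·Kᵀ·(x' − x̄) = [8]
z = y + H·x̄ = [8] + [-6] = [2]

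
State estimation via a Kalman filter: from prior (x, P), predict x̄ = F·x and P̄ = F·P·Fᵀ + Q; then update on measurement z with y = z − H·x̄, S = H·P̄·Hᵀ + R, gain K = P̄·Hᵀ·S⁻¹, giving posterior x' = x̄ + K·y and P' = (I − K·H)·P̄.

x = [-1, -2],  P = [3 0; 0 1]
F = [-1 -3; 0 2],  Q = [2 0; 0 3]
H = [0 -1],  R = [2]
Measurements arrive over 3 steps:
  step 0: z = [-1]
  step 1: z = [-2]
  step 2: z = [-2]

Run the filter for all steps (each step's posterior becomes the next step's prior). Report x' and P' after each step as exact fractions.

step 0: x̄ = F·x = [7, -4]
step 0: P̄ = F·P·Fᵀ + Q = [14 -6; -6 7]
step 0: y = z − H·x̄ = [-5]
step 0: S = H·P̄·Hᵀ + R = [9]
step 0: K = P̄·Hᵀ·S⁻¹ = [2/3; -7/9]
step 0: x' = x̄ + K·y = [11/3, -1/9]
step 0: P' = (I − K·H)·P̄ = [10 -4/3; -4/3 14/9]
step 1: x̄ = F·x = [-10/3, -2/9]
step 1: P̄ = F·P·Fᵀ + Q = [18 -20/3; -20/3 83/9]
step 1: y = z − H·x̄ = [-20/9]
step 1: S = H·P̄·Hᵀ + R = [101/9]
step 1: K = P̄·Hᵀ·S⁻¹ = [60/101; -83/101]
step 1: x' = x̄ + K·y = [-470/101, 162/101]
step 1: P' = (I − K·H)·P̄ = [1418/101 -120/101; -120/101 166/101]
step 2: x̄ = F·x = [-16/101, 324/101]
step 2: P̄ = F·P·Fᵀ + Q = [2394/101 -756/101; -756/101 967/101]
step 2: y = z − H·x̄ = [122/101]
step 2: S = H·P̄·Hᵀ + R = [1169/101]
step 2: K = P̄·Hᵀ·S⁻¹ = [108/167; -967/1169]
step 2: x' = x̄ + K·y = [104/167, 2582/1169]
step 2: P' = (I − K·H)·P̄ = [3150/167 -216/167; -216/167 1934/1169]

step 0: x' = [11/3, -1/9], P' = [10 -4/3; -4/3 14/9]
step 1: x' = [-470/101, 162/101], P' = [1418/101 -120/101; -120/101 166/101]
step 2: x' = [104/167, 2582/1169], P' = [3150/167 -216/167; -216/167 1934/1169]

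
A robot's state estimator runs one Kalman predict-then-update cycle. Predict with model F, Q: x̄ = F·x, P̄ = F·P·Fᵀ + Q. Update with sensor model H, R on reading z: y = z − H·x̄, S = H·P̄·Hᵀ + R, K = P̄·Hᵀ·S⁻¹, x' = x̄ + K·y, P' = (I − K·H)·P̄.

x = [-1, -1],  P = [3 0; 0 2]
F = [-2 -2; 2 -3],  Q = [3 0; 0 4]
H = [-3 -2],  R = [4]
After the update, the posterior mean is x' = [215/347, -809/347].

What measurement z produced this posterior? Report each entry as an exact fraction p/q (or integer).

z = [3]

x̄ = F·x = [4, 1]
P̄ = F·P·Fᵀ + Q = [23 0; 0 34]
S = H·P̄·Hᵀ + R = [347]
K = P̄·Hᵀ·S⁻¹ = [-69/347; -68/347]
x' − x̄ = [-1173/347, -1156/347] = K·y
y = (KᵀK)⁻¹·Kᵀ·(x' − x̄) = [17]
z = y + H·x̄ = [17] + [-14] = [3]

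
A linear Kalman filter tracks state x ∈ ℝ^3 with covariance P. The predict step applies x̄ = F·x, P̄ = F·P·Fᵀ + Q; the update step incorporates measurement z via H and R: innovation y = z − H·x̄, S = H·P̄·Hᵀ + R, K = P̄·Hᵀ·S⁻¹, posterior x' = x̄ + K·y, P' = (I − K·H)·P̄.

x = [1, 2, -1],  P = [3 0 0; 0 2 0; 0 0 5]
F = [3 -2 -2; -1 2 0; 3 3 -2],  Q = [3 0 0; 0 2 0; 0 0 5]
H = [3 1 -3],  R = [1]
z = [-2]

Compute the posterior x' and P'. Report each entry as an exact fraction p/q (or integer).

x̄ = F·x = [1, 3, 11]
P̄ = F·P·Fᵀ + Q = [58 -17 35; -17 13 3; 35 3 70]
y = z − H·x̄ = [25]
S = H·P̄·Hᵀ + R = [416]
K = P̄·Hᵀ·S⁻¹ = [1/8; -47/416; -51/208]
x' = x̄ + K·y = [33/8, 73/416, 1013/208]
P' = (I − K·H)·P̄ = [103/2 -89/8 191/4; -89/8 3199/416 -1773/208; 191/4 -1773/208 4679/104]

x' = [33/8, 73/416, 1013/208]
P' = [103/2 -89/8 191/4; -89/8 3199/416 -1773/208; 191/4 -1773/208 4679/104]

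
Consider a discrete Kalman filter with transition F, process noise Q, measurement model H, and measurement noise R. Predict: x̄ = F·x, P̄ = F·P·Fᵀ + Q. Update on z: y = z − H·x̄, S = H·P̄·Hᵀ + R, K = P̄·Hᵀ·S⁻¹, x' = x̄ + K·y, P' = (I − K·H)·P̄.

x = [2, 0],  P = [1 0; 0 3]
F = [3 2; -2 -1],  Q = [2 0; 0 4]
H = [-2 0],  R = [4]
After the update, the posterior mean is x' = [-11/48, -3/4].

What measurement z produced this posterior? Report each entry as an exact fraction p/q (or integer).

x̄ = F·x = [6, -4]
P̄ = F·P·Fᵀ + Q = [23 -12; -12 11]
S = H·P̄·Hᵀ + R = [96]
K = P̄·Hᵀ·S⁻¹ = [-23/48; 1/4]
x' − x̄ = [-299/48, 13/4] = K·y
y = (KᵀK)⁻¹·Kᵀ·(x' − x̄) = [13]
z = y + H·x̄ = [13] + [-12] = [1]

z = [1]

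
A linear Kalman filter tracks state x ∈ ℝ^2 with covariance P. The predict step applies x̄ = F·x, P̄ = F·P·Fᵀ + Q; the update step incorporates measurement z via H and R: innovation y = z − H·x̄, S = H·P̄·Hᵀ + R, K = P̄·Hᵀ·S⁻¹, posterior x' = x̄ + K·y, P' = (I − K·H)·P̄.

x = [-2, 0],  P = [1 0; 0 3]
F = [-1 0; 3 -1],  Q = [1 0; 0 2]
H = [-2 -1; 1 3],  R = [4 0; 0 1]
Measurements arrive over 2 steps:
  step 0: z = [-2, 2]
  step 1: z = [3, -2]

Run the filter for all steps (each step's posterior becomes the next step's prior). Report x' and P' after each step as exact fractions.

step 0: x' = [788/929, 306/929], P' = [711/929 -278/929; -278/929 208/929]
step 1: x' = [-255365/307512, -57875/153756], P' = [436907/615024 -86239/307512; -86239/307512 33395/153756]

step 0: x̄ = F·x = [2, -6]
step 0: P̄ = F·P·Fᵀ + Q = [2 -3; -3 14]
step 0: y = z − H·x̄ = [-4, 18]
step 0: S = H·P̄·Hᵀ + R = [14 -25; -25 111]
step 0: K = P̄·Hᵀ·S⁻¹ = [-286/929 -123/929; 87/929 346/929]
step 0: x' = x̄ + K·y = [788/929, 306/929]
step 0: P' = (I − K·H)·P̄ = [711/929 -278/929; -278/929 208/929]
step 1: x̄ = F·x = [-788/929, 2058/929]
step 1: P̄ = F·P·Fᵀ + Q = [1640/929 -2411/929; -2411/929 10133/929]
step 1: y = z − H·x̄ = [3269/929, -7244/929]
step 1: S = H·P̄·Hᵀ + R = [10765/929 -16802/929; -16802/929 79300/929]
step 1: K = P̄·Hᵀ·S⁻¹ = [-87667/307512 -80527/615024; 13211/153756 114131/307512]
step 1: x' = x̄ + K·y = [-255365/307512, -57875/153756]
step 1: P' = (I − K·H)·P̄ = [436907/615024 -86239/307512; -86239/307512 33395/153756]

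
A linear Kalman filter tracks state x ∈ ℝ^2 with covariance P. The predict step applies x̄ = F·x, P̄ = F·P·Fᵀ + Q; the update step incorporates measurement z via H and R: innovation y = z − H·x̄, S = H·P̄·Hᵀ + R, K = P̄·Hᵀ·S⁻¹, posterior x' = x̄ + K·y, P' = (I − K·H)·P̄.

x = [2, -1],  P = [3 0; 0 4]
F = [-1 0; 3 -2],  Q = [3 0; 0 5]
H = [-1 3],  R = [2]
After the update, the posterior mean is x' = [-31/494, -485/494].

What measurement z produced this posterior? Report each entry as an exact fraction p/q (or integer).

x̄ = F·x = [-2, 8]
P̄ = F·P·Fᵀ + Q = [6 -9; -9 48]
S = H·P̄·Hᵀ + R = [494]
K = P̄·Hᵀ·S⁻¹ = [-33/494; 153/494]
x' − x̄ = [957/494, -4437/494] = K·y
y = (KᵀK)⁻¹·Kᵀ·(x' − x̄) = [-29]
z = y + H·x̄ = [-29] + [26] = [-3]

z = [-3]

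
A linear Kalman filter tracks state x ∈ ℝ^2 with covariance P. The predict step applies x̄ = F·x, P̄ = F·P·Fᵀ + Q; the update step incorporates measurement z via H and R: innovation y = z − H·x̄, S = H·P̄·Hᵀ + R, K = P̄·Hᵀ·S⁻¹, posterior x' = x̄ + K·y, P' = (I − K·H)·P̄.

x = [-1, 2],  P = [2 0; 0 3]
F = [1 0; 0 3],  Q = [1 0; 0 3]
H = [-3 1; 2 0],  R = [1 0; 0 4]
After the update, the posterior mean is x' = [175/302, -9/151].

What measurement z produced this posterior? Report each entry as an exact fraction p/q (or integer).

z = [-2, 1]

x̄ = F·x = [-1, 6]
P̄ = F·P·Fᵀ + Q = [3 0; 0 30]
S = H·P̄·Hᵀ + R = [58 -18; -18 16]
K = P̄·Hᵀ·S⁻¹ = [-9/151 93/302; 120/151 135/151]
x' − x̄ = [477/302, -915/151] = K·y
y = (KᵀK)⁻¹·Kᵀ·(x' − x̄) = [-11, 3]
z = y + H·x̄ = [-11, 3] + [9, -2] = [-2, 1]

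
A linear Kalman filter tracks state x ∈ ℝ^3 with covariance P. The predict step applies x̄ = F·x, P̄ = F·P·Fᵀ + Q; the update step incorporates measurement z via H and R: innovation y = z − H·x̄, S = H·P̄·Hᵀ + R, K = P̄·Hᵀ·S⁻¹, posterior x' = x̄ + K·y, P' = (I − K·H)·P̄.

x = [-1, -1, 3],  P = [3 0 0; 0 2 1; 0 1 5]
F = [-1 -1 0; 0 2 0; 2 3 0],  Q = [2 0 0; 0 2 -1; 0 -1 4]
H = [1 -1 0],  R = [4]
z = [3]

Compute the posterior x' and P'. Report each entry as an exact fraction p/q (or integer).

x̄ = F·x = [2, -2, -5]
P̄ = F·P·Fᵀ + Q = [7 -4 -12; -4 10 11; -12 11 34]
y = z − H·x̄ = [-1]
S = H·P̄·Hᵀ + R = [29]
K = P̄·Hᵀ·S⁻¹ = [11/29; -14/29; -23/29]
x' = x̄ + K·y = [47/29, -44/29, -122/29]
P' = (I − K·H)·P̄ = [82/29 38/29 -95/29; 38/29 94/29 -3/29; -95/29 -3/29 457/29]

x' = [47/29, -44/29, -122/29]
P' = [82/29 38/29 -95/29; 38/29 94/29 -3/29; -95/29 -3/29 457/29]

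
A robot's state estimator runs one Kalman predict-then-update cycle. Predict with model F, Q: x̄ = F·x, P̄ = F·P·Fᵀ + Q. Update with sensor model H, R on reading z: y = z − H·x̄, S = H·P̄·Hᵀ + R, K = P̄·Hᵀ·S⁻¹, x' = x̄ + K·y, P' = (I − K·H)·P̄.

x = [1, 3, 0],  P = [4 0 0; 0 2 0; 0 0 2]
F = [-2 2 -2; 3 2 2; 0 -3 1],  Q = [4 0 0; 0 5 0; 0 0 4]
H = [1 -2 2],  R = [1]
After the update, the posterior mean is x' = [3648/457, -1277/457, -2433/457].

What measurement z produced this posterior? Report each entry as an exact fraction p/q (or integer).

z = [3]

x̄ = F·x = [4, 9, -9]
P̄ = F·P·Fᵀ + Q = [36 -24 -16; -24 57 -8; -16 -8 24]
S = H·P̄·Hᵀ + R = [457]
K = P̄·Hᵀ·S⁻¹ = [52/457; -154/457; 48/457]
x' − x̄ = [1820/457, -5390/457, 1680/457] = K·y
y = (KᵀK)⁻¹·Kᵀ·(x' − x̄) = [35]
z = y + H·x̄ = [35] + [-32] = [3]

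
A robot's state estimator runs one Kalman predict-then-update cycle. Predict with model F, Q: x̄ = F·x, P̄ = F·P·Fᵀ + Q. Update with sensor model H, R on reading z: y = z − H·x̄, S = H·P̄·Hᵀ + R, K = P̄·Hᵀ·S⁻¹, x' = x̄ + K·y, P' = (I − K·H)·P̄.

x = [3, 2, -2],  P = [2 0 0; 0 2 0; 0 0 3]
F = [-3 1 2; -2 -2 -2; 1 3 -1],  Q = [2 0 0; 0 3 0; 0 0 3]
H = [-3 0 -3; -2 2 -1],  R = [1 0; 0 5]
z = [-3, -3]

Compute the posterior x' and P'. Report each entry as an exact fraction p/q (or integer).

x̄ = F·x = [-11, -6, 11]
P̄ = F·P·Fᵀ + Q = [34 -4 -6; -4 31 -10; -6 -10 26]
y = z − H·x̄ = [-3, -2]
S = H·P̄·Hᵀ + R = [433 312; 312 339]
K = P̄·Hᵀ·S⁻¹ = [-2212/16481 -4102/49443; -3574/16481 21536/49443; -3244/16481 3998/49443]
x' = x̄ + K·y = [-515761/49443, -307564/49443, 565073/49443]
P' = (I − K·H)·P̄ = [836498/49443 409100/49443 -834286/49443; 409100/49443 260177/49443 -405526/49443; -834286/49443 -405526/49443 837530/49443]

x' = [-515761/49443, -307564/49443, 565073/49443]
P' = [836498/49443 409100/49443 -834286/49443; 409100/49443 260177/49443 -405526/49443; -834286/49443 -405526/49443 837530/49443]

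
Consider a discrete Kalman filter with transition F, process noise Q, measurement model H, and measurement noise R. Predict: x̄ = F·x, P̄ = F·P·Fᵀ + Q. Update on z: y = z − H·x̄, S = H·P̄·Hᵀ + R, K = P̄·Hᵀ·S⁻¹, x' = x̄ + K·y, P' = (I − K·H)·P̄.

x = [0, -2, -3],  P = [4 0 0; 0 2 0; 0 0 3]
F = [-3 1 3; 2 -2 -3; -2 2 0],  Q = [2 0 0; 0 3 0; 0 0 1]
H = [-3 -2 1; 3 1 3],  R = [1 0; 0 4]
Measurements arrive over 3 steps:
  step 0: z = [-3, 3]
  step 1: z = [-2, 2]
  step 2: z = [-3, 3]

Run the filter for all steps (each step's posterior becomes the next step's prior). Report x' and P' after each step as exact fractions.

step 0: x' = [-167324/67787, 401915/67787, 97378/67787], P' = [405645/67787 -681242/67787 -159787/67787; -681242/67787 1161459/67787 274833/67787; -159787/67787 274833/67787 85744/67787]
step 1: x' = [2817264619/3728798183, -797232241/3728798183, 2549654/3728798183], P' = [18207157394/11186394549 -29426047184/11186394549 -5136571402/11186394549; -29426047184/11186394549 50289977495/11186394549 9195028963/11186394549; -5136571402/11186394549 9195028963/11186394549 4932465845/11186394549]
step 2: x' = [92091447370530/95966284214027, 392529147084/95966284214027, 1870070536953/95966284214027], P' = [152248761430134/95966284214027 -245877901974020/95966284214027 -42997832876386/95966284214027; -245877901974020/95966284214027 2102585026649296/479831421070135 385546671128396/479831421070135; -42997832876386/95966284214027 385546671128396/479831421070135 210194513939106/479831421070135]

step 0: x̄ = F·x = [-11, 13, -4]
step 0: P̄ = F·P·Fᵀ + Q = [67 -55 28; -55 54 -24; 28 -24 25]
step 0: y = z − H·x̄ = [-6, 35]
step 0: S = H·P̄·Hᵀ + R = [113 -189; -189 916]
step 0: K = P̄·Hᵀ·S⁻¹ = [-14238/67787 14083/67787; -4359/67787 -14442/67787; 15439/67787 13176/67787]
step 0: x' = x̄ + K·y = [-167324/67787, 401915/67787, 97378/67787]
step 0: P' = (I − K·H)·P̄ = [405645/67787 -681242/67787 -159787/67787; -681242/67787 1161459/67787 274833/67787; -159787/67787 274833/67787 85744/67787]
step 1: x̄ = F·x = [1196021/67787, -1430612/67787, 1138478/67787]
step 1: P̄ = F·P·Fᵀ + Q = [14332150/67787 -15848722/67787 12814444/67787; -15848722/67787 17908849/67787 -14326072/67787; 12814444/67787 -14326072/67787 11786139/67787]
step 1: y = z − H·x̄ = [-547213/67787, -5437311/67787]
step 1: S = H·P̄·Hᵀ + R = [2711632/67787 7933563/67787; 7933563/67787 302855826/67787]
step 1: K = P̄·Hᵀ·S⁻¹ = [-301983072/3728798183 222402518/1016944959; -1035594825/3728798183 -236433572/1016944959; 650707375/3728798183 195061643/1016944959]
step 1: x' = x̄ + K·y = [2817264619/3728798183, -797232241/3728798183, 2549654/3728798183]
step 1: P' = (I − K·H)·P̄ = [18207157394/11186394549 -29426047184/11186394549 -5136571402/11186394549; -29426047184/11186394549 50289977495/11186394549 9195028963/11186394549; -5136571402/11186394549 9195028963/11186394549 4932465845/11186394549]
step 2: x̄ = F·x = [-9241377136/3728798183, 7221344758/3728798183, -7228993720/3728798183]
step 2: P̄ = F·P·Fᵀ + Q = [605104117862/11186394549 -649427301128/11186394549 531220879016/11186394549; -649427301128/11186394549 759327497660/11186394549 -595386519218/11186394549; 531220879016/11186394549 -595386519218/11186394549 520583311577/11186394549]
step 2: y = z − H·x̄ = [-218213199/47199977, 53376162359/3728798183]
step 2: S = H·P̄·Hᵀ + R = [1755738172/47199977 977261227/47199977; 977261227/47199977 13028352841019/11186394549]
step 2: K = P̄·Hᵀ·S⁻¹ = [-7988313218748/95966284214027 20468720921806/95966284214027; -131454852559896/479831421070135 -107235872393954/479831421070135; 84068664828104/479831421070135 92790679949981/479831421070135]
step 2: x' = x̄ + K·y = [92091447370530/95966284214027, 392529147084/95966284214027, 1870070536953/95966284214027]
step 2: P' = (I − K·H)·P̄ = [152248761430134/95966284214027 -245877901974020/95966284214027 -42997832876386/95966284214027; -245877901974020/95966284214027 2102585026649296/479831421070135 385546671128396/479831421070135; -42997832876386/95966284214027 385546671128396/479831421070135 210194513939106/479831421070135]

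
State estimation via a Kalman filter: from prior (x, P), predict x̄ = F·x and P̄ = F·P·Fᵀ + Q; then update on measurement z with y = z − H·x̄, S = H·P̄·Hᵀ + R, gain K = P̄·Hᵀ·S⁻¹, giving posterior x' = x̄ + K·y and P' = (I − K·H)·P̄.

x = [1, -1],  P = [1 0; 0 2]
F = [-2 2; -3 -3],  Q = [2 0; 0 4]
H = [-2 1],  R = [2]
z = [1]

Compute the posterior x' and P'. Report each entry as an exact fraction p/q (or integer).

x̄ = F·x = [-4, 0]
P̄ = F·P·Fᵀ + Q = [14 -6; -6 31]
y = z − H·x̄ = [-7]
S = H·P̄·Hᵀ + R = [113]
K = P̄·Hᵀ·S⁻¹ = [-34/113; 43/113]
x' = x̄ + K·y = [-214/113, -301/113]
P' = (I − K·H)·P̄ = [426/113 784/113; 784/113 1654/113]

x' = [-214/113, -301/113]
P' = [426/113 784/113; 784/113 1654/113]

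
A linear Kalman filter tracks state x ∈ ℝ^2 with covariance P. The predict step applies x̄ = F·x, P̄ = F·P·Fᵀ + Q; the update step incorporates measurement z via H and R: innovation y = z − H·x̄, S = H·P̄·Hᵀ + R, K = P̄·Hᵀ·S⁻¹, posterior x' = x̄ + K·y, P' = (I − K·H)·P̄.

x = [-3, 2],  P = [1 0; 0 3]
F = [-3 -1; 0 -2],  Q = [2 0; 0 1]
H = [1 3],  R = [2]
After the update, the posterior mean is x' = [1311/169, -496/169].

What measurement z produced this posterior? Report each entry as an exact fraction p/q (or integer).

x̄ = F·x = [7, -4]
P̄ = F·P·Fᵀ + Q = [14 6; 6 13]
S = H·P̄·Hᵀ + R = [169]
K = P̄·Hᵀ·S⁻¹ = [32/169; 45/169]
x' − x̄ = [128/169, 180/169] = K·y
y = (KᵀK)⁻¹·Kᵀ·(x' − x̄) = [4]
z = y + H·x̄ = [4] + [-5] = [-1]

z = [-1]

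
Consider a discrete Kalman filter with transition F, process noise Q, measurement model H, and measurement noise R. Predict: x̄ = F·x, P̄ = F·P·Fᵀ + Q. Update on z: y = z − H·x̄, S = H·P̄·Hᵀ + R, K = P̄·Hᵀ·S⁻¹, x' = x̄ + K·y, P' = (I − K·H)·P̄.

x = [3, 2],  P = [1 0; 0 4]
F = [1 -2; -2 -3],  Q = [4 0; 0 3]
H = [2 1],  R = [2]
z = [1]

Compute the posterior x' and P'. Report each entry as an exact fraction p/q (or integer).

x' = [743/217, -1299/217]
P' = [461/217 -794/217; -794/217 1762/217]

x̄ = F·x = [-1, -12]
P̄ = F·P·Fᵀ + Q = [21 22; 22 43]
y = z − H·x̄ = [15]
S = H·P̄·Hᵀ + R = [217]
K = P̄·Hᵀ·S⁻¹ = [64/217; 87/217]
x' = x̄ + K·y = [743/217, -1299/217]
P' = (I − K·H)·P̄ = [461/217 -794/217; -794/217 1762/217]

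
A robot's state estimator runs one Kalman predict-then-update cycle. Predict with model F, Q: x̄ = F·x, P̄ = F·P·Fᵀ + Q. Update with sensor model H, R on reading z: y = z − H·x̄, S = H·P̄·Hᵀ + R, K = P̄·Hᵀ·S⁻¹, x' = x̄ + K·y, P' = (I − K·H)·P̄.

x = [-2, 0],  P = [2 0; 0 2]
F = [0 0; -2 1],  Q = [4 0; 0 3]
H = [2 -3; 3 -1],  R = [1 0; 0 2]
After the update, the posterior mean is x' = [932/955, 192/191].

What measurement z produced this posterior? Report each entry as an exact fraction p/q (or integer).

x̄ = F·x = [0, 4]
P̄ = F·P·Fᵀ + Q = [4 0; 0 13]
S = H·P̄·Hᵀ + R = [134 63; 63 51]
K = P̄·Hᵀ·S⁻¹ = [-116/955 368/955; -78/191 143/573]
x' − x̄ = [932/955, -572/191] = K·y
y = (KᵀK)⁻¹·Kᵀ·(x' − x̄) = [11, 6]
z = y + H·x̄ = [11, 6] + [-12, -4] = [-1, 2]

z = [-1, 2]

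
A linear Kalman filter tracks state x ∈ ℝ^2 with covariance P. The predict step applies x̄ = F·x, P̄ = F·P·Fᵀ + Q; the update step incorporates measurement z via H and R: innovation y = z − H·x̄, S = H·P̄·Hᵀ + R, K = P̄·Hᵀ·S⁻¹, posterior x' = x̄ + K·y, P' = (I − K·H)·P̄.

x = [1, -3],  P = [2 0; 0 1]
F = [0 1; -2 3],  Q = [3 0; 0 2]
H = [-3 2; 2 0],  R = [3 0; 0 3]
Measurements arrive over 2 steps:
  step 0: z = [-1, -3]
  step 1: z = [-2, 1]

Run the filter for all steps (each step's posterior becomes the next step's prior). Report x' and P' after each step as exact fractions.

step 0: x̄ = F·x = [-3, -11]
step 0: P̄ = F·P·Fᵀ + Q = [4 3; 3 19]
step 0: y = z − H·x̄ = [12, 3]
step 0: S = H·P̄·Hᵀ + R = [79 -12; -12 19]
step 0: K = P̄·Hᵀ·S⁻¹ = [-18/1357 560/1357; 623/1357 822/1357]
step 0: x' = x̄ + K·y = [-2607/1357, -4985/1357]
step 0: P' = (I − K·H)·P̄ = [840/1357 1233/1357; 1233/1357 2784/1357]
step 1: x̄ = F·x = [-4985/1357, -9741/1357]
step 1: P̄ = F·P·Fᵀ + Q = [6855/1357 5886/1357; 5886/1357 16334/1357]
step 1: y = z − H·x̄ = [1813/1357, 11327/1357]
step 1: S = H·P̄·Hᵀ + R = [60470/1357 -17586/1357; -17586/1357 31491/1357]
step 1: K = P̄·Hᵀ·S⁻¹ = [-2931/130598 82831/195897; 27827/65299 39950/65299]
step 1: x' = x̄ + K·y = [-68225/391794, -98094/65299]
step 1: P' = (I − K·H)·P̄ = [82831/130598 59925/65299; 59925/65299 131628/65299]

step 0: x' = [-2607/1357, -4985/1357], P' = [840/1357 1233/1357; 1233/1357 2784/1357]
step 1: x' = [-68225/391794, -98094/65299], P' = [82831/130598 59925/65299; 59925/65299 131628/65299]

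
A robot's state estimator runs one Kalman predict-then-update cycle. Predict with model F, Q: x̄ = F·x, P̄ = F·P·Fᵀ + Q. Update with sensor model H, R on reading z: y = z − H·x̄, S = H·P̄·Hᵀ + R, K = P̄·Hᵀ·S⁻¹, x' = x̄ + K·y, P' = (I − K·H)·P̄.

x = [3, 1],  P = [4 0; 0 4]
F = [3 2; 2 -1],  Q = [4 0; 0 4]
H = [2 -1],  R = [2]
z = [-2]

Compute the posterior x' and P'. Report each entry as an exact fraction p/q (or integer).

x̄ = F·x = [11, 5]
P̄ = F·P·Fᵀ + Q = [56 16; 16 24]
y = z − H·x̄ = [-19]
S = H·P̄·Hᵀ + R = [186]
K = P̄·Hᵀ·S⁻¹ = [16/31; 4/93]
x' = x̄ + K·y = [37/31, 389/93]
P' = (I − K·H)·P̄ = [200/31 368/31; 368/31 2200/93]

x' = [37/31, 389/93]
P' = [200/31 368/31; 368/31 2200/93]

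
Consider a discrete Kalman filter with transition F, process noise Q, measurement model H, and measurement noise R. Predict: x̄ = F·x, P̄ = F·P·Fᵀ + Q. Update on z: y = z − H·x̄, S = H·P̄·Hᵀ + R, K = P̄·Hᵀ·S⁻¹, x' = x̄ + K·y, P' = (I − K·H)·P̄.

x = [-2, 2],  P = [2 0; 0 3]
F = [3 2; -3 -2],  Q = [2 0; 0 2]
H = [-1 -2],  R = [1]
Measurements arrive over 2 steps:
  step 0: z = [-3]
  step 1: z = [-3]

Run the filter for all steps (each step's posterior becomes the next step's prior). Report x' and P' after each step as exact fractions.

step 0: x' = [-110/41, 116/41], P' = [528/41 -278/41; -278/41 156/41]
step 1: x' = [-7148/2491, 7298/2491], P' = [35418/2491 -18688/2491; -18688/2491 10446/2491]

step 0: x̄ = F·x = [-2, 2]
step 0: P̄ = F·P·Fᵀ + Q = [32 -30; -30 32]
step 0: y = z − H·x̄ = [-1]
step 0: S = H·P̄·Hᵀ + R = [41]
step 0: K = P̄·Hᵀ·S⁻¹ = [28/41; -34/41]
step 0: x' = x̄ + K·y = [-110/41, 116/41]
step 0: P' = (I − K·H)·P̄ = [528/41 -278/41; -278/41 156/41]
step 1: x̄ = F·x = [-98/41, 98/41]
step 1: P̄ = F·P·Fᵀ + Q = [2122/41 -2040/41; -2040/41 2122/41]
step 1: y = z − H·x̄ = [-25/41]
step 1: S = H·P̄·Hᵀ + R = [2491/41]
step 1: K = P̄·Hᵀ·S⁻¹ = [1958/2491; -2204/2491]
step 1: x' = x̄ + K·y = [-7148/2491, 7298/2491]
step 1: P' = (I − K·H)·P̄ = [35418/2491 -18688/2491; -18688/2491 10446/2491]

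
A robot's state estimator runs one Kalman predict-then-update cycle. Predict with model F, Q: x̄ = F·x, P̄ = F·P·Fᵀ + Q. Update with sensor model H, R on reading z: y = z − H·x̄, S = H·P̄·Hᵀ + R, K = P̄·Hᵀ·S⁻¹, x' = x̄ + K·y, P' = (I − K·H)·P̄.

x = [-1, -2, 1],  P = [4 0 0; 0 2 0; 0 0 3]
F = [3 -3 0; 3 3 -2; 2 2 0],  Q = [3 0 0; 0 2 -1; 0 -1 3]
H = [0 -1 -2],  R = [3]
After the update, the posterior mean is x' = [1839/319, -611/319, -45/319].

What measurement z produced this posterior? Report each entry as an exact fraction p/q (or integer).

x̄ = F·x = [3, -11, -6]
P̄ = F·P·Fᵀ + Q = [57 18 12; 18 68 35; 12 35 27]
S = H·P̄·Hᵀ + R = [319]
K = P̄·Hᵀ·S⁻¹ = [-42/319; -138/319; -89/319]
x' − x̄ = [882/319, 2898/319, 1869/319] = K·y
y = (KᵀK)⁻¹·Kᵀ·(x' − x̄) = [-21]
z = y + H·x̄ = [-21] + [23] = [2]

z = [2]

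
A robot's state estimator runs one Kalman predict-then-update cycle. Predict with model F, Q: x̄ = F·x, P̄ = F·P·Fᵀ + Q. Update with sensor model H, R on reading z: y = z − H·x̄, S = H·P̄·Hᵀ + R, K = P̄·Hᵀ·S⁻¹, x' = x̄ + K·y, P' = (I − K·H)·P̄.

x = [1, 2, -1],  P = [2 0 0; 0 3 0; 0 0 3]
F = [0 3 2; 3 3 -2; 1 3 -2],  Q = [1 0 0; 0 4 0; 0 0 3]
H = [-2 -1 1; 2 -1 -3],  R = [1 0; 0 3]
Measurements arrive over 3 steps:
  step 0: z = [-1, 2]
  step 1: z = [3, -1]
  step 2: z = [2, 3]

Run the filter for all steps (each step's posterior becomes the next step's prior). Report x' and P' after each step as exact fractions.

step 0: x̄ = F·x = [4, 11, 9]
step 0: P̄ = F·P·Fᵀ + Q = [40 15 15; 15 61 45; 15 45 44]
step 0: y = z − H·x̄ = [9, 32]
step 0: S = H·P̄·Hᵀ + R = [176 -21; -21 650]
step 0: K = P̄·Hᵀ·S⁻¹ = [-51580/113959 1840/113959; -33386/113959 -30182/113959; -23237/113959 -26523/113959]
step 0: x' = x̄ + K·y = [50496/113959, -12749/113959, -32238/113959]
step 0: P' = (I − K·H)·P̄ = [395160/113959 -357855/113959 380885/113959; -357855/113959 405531/113959 -343565/113959; 380885/113959 -343565/113959 394968/113959]
step 1: x̄ = F·x = [-102723/113959, 177717/113959, 76725/113959]
step 1: P̄ = F·P·Fᵀ + Q = [1220830/113959 1134522/113959 1758112/113959; 1134522/113959 2352697/113959 3196571/113959; 1758112/113959 3196571/113959 6418798/113959]
step 1: y = z − H·x̄ = [237423/113959, 499379/113959]
step 1: S = H·P̄·Hᵀ + R = [4881272/113959 -1328979/113959; -1328979/113959 58891070/113959]
step 1: K = P̄·Hᵀ·S⁻¹ = [-985796738/2507016961 -191131454/2507016961; -849300946/2507016961 -430965098/2507016961; -372768531/2507016961 -814556985/2507016961]
step 1: x' = x̄ + K·y = [-5151204877/2507016961, 251678543/2507016961, -2658198117/2507016961]
step 1: P' = (I − K·H)·P̄ = [4476502242/2507016961 -3593806098/2507016961 4373401648/2507016961; -3593806098/2507016961 4554005631/2507016961 -3482907511/2507016961; 4373401648/2507016961 -3482907511/2507016961 4891127254/2507016961]
step 2: x̄ = F·x = [-4561360605/2507016961, -9382182768/2507016961, 920226986/2507016961]
step 2: P̄ = F·P·Fᵀ + Q = [21262686524/2507016961 15317696669/2507016961 19386926665/2507016961; 15317696669/2507016961 35492708309/2507016961 37662070193/2507016961; 19386926665/2507016961 37662070193/2507016961 75286559772/2507016961]
step 2: y = z − H·x̄ = [-14411097042/2507016961, 10022270283/2507016961]
step 2: S = H·P̄·Hᵀ + R = [106735970768/2507016961 -44998163397/2507016961; -44998163397/2507016961 737702057738/2507016961]
step 2: K = P̄·Hᵀ·S⁻¹ = [-11871482777848/30599916855175 -2008069929212/30599916855175; -10491429697682/30599916855175 -5528108683958/30599916855175; -4372180455941/30599916855175 -9589246705779/30599916855175]
step 2: x' = x̄ + K·y = [907725450909/6119983371035, -15261580076934/6119983371035, -394032930557/6119983371035]
step 2: P' = (I − K·H)·P̄ = [52631874962692/30599916855175 -42222210432397/30599916855175 51170056715139/30599916855175; -42222210432397/30599916855175 54236864218627/30599916855175 -40698986343849/30599916855175; 51170056715139/30599916855175 -40698986343849/30599916855175 57268946630488/30599916855175]

step 0: x' = [50496/113959, -12749/113959, -32238/113959], P' = [395160/113959 -357855/113959 380885/113959; -357855/113959 405531/113959 -343565/113959; 380885/113959 -343565/113959 394968/113959]
step 1: x' = [-5151204877/2507016961, 251678543/2507016961, -2658198117/2507016961], P' = [4476502242/2507016961 -3593806098/2507016961 4373401648/2507016961; -3593806098/2507016961 4554005631/2507016961 -3482907511/2507016961; 4373401648/2507016961 -3482907511/2507016961 4891127254/2507016961]
step 2: x' = [907725450909/6119983371035, -15261580076934/6119983371035, -394032930557/6119983371035], P' = [52631874962692/30599916855175 -42222210432397/30599916855175 51170056715139/30599916855175; -42222210432397/30599916855175 54236864218627/30599916855175 -40698986343849/30599916855175; 51170056715139/30599916855175 -40698986343849/30599916855175 57268946630488/30599916855175]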